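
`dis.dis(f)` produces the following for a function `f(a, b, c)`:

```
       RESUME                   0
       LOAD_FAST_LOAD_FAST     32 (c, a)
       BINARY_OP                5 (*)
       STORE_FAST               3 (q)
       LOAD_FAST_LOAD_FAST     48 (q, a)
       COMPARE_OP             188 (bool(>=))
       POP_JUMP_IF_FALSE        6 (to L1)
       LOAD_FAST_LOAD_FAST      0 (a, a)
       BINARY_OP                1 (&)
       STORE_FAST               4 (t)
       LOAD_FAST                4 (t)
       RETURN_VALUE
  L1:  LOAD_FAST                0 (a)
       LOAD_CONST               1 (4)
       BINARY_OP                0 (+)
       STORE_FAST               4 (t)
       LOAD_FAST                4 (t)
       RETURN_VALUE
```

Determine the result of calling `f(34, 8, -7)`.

38

LOAD_FAST_LOAD_FAST c,a → push -7,34. Stack: [-7, 34]
BINARY_OP * → -7 * 34 = -238. Stack: [-238]
STORE_FAST q → q=-238. Stack: []
LOAD_FAST_LOAD_FAST q,a → push -238,34. Stack: [-238, 34]
COMPARE_OP bool(>=) → -238 vs 34 = False. Stack: [False]
POP_JUMP_IF_FALSE → pop False; jump. Stack: []
LOAD_FAST a → push 34. Stack: [34]
LOAD_CONST → push 4. Stack: [34, 4]
BINARY_OP + → 34 + 4 = 38. Stack: [38]
STORE_FAST t → t=38. Stack: []
LOAD_FAST t → push 38. Stack: [38]
RETURN_VALUE → return 38.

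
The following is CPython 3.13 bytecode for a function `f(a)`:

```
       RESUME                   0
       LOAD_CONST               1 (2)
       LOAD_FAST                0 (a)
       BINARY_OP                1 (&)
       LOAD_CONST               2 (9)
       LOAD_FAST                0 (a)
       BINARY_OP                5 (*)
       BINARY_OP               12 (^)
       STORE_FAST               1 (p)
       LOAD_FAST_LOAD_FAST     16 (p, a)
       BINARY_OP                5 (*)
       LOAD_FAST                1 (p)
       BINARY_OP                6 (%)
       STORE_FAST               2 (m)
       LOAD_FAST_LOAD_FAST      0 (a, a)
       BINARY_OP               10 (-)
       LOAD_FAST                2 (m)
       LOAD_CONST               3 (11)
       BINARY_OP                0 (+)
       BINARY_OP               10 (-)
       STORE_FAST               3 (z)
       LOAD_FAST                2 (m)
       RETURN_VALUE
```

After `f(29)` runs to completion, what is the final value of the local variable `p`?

261

LOAD_CONST → push 2. Stack: [2]
LOAD_FAST a → push 29. Stack: [2, 29]
BINARY_OP & → 2 & 29 = 0. Stack: [0]
LOAD_CONST → push 9. Stack: [0, 9]
LOAD_FAST a → push 29. Stack: [0, 9, 29]
BINARY_OP * → 9 * 29 = 261. Stack: [0, 261]
BINARY_OP ^ → 0 ^ 261 = 261. Stack: [261]
STORE_FAST p → p=261. Stack: []
LOAD_FAST_LOAD_FAST p,a → push 261,29. Stack: [261, 29]
BINARY_OP * → 261 * 29 = 7569. Stack: [7569]
LOAD_FAST p → push 261. Stack: [7569, 261]
BINARY_OP % → 7569 % 261 = 0. Stack: [0]
STORE_FAST m → m=0. Stack: []
LOAD_FAST_LOAD_FAST a,a → push 29,29. Stack: [29, 29]
BINARY_OP - → 29 - 29 = 0. Stack: [0]
LOAD_FAST m → push 0. Stack: [0, 0]
LOAD_CONST → push 11. Stack: [0, 0, 11]
BINARY_OP + → 0 + 11 = 11. Stack: [0, 11]
BINARY_OP - → 0 - 11 = -11. Stack: [-11]
STORE_FAST z → z=-11. Stack: []
LOAD_FAST m → push 0. Stack: [0]
RETURN_VALUE → return 0.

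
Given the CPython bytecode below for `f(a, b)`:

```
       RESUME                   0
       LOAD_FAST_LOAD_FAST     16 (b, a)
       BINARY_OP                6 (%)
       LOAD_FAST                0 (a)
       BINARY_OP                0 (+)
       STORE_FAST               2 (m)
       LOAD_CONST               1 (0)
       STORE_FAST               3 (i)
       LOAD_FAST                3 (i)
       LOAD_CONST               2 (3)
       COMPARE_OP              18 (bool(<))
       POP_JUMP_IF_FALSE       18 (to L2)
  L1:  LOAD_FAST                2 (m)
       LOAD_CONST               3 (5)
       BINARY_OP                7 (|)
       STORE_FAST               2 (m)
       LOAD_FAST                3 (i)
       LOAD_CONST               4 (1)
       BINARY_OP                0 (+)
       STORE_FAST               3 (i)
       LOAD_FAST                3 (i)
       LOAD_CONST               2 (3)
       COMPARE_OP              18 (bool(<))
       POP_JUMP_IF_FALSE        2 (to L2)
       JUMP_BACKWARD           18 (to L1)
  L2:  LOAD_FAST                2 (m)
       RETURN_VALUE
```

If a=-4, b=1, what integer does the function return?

-3

LOAD_FAST_LOAD_FAST b,a → push 1,-4. Stack: [1, -4]
BINARY_OP % → 1 % -4 = -3. Stack: [-3]
LOAD_FAST a → push -4. Stack: [-3, -4]
BINARY_OP + → -3 + -4 = -7. Stack: [-7]
STORE_FAST m → m=-7. Stack: []
LOAD_CONST → push 0. Stack: [0]
STORE_FAST i → i=0. Stack: []
LOAD_FAST i → push 0. Stack: [0]
LOAD_CONST → push 3. Stack: [0, 3]
COMPARE_OP bool(<) → 0 vs 3 = True. Stack: [True]
POP_JUMP_IF_FALSE → pop True; no jump. Stack: []
LOAD_FAST m → push -7. Stack: [-7]
LOAD_CONST → push 5. Stack: [-7, 5]
BINARY_OP | → -7 | 5 = -3. Stack: [-3]
STORE_FAST m → m=-3. Stack: []
LOAD_FAST i → push 0. Stack: [0]
LOAD_CONST → push 1. Stack: [0, 1]
BINARY_OP + → 0 + 1 = 1. Stack: [1]
STORE_FAST i → i=1. Stack: []
LOAD_FAST i → push 1. Stack: [1]
LOAD_CONST → push 3. Stack: [1, 3]
COMPARE_OP bool(<) → 1 vs 3 = True. Stack: [True]
POP_JUMP_IF_FALSE → pop True; no jump. Stack: []
LOAD_FAST m → push -3. Stack: [-3]
LOAD_CONST → push 5. Stack: [-3, 5]
BINARY_OP | → -3 | 5 = -3. Stack: [-3]
STORE_FAST m → m=-3. Stack: []
LOAD_FAST i → push 1. Stack: [1]
LOAD_CONST → push 1. Stack: [1, 1]
BINARY_OP + → 1 + 1 = 2. Stack: [2]
STORE_FAST i → i=2. Stack: []
LOAD_FAST i → push 2. Stack: [2]
LOAD_CONST → push 3. Stack: [2, 3]
COMPARE_OP bool(<) → 2 vs 3 = True. Stack: [True]
POP_JUMP_IF_FALSE → pop True; no jump. Stack: []
LOAD_FAST m → push -3. Stack: [-3]
LOAD_CONST → push 5. Stack: [-3, 5]
BINARY_OP | → -3 | 5 = -3. Stack: [-3]
STORE_FAST m → m=-3. Stack: []
LOAD_FAST i → push 2. Stack: [2]
LOAD_CONST → push 1. Stack: [2, 1]
BINARY_OP + → 2 + 1 = 3. Stack: [3]
STORE_FAST i → i=3. Stack: []
LOAD_FAST i → push 3. Stack: [3]
LOAD_CONST → push 3. Stack: [3, 3]
COMPARE_OP bool(<) → 3 vs 3 = False. Stack: [False]
POP_JUMP_IF_FALSE → pop False; jump. Stack: []
LOAD_FAST m → push -3. Stack: [-3]
RETURN_VALUE → return -3.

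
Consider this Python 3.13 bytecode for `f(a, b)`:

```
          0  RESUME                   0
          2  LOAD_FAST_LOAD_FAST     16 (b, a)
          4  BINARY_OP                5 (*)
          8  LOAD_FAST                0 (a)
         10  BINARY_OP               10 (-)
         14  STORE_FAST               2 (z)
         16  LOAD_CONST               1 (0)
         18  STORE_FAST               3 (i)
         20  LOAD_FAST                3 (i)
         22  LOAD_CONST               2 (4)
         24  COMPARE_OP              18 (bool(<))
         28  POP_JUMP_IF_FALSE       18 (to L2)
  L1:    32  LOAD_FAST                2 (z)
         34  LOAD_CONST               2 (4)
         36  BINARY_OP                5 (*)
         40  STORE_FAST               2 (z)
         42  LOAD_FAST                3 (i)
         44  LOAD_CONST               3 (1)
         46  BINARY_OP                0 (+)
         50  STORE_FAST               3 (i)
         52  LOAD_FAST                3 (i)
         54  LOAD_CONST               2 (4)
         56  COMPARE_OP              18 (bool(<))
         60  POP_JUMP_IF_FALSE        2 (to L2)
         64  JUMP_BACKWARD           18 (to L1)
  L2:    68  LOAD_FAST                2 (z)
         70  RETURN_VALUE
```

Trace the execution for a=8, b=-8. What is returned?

LOAD_FAST_LOAD_FAST b,a → push -8,8. Stack: [-8, 8]
BINARY_OP * → -8 * 8 = -64. Stack: [-64]
LOAD_FAST a → push 8. Stack: [-64, 8]
BINARY_OP - → -64 - 8 = -72. Stack: [-72]
STORE_FAST z → z=-72. Stack: []
LOAD_CONST → push 0. Stack: [0]
STORE_FAST i → i=0. Stack: []
LOAD_FAST i → push 0. Stack: [0]
LOAD_CONST → push 4. Stack: [0, 4]
COMPARE_OP bool(<) → 0 vs 4 = True. Stack: [True]
POP_JUMP_IF_FALSE → pop True; no jump. Stack: []
LOAD_FAST z → push -72. Stack: [-72]
LOAD_CONST → push 4. Stack: [-72, 4]
BINARY_OP * → -72 * 4 = -288. Stack: [-288]
STORE_FAST z → z=-288. Stack: []
LOAD_FAST i → push 0. Stack: [0]
LOAD_CONST → push 1. Stack: [0, 1]
BINARY_OP + → 0 + 1 = 1. Stack: [1]
STORE_FAST i → i=1. Stack: []
LOAD_FAST i → push 1. Stack: [1]
LOAD_CONST → push 4. Stack: [1, 4]
COMPARE_OP bool(<) → 1 vs 4 = True. Stack: [True]
POP_JUMP_IF_FALSE → pop True; no jump. Stack: []
LOAD_FAST z → push -288. Stack: [-288]
LOAD_CONST → push 4. Stack: [-288, 4]
BINARY_OP * → -288 * 4 = -1152. Stack: [-1152]
STORE_FAST z → z=-1152. Stack: []
LOAD_FAST i → push 1. Stack: [1]
LOAD_CONST → push 1. Stack: [1, 1]
BINARY_OP + → 1 + 1 = 2. Stack: [2]
STORE_FAST i → i=2. Stack: []
LOAD_FAST i → push 2. Stack: [2]
LOAD_CONST → push 4. Stack: [2, 4]
COMPARE_OP bool(<) → 2 vs 4 = True. Stack: [True]
POP_JUMP_IF_FALSE → pop True; no jump. Stack: []
LOAD_FAST z → push -1152. Stack: [-1152]
LOAD_CONST → push 4. Stack: [-1152, 4]
BINARY_OP * → -1152 * 4 = -4608. Stack: [-4608]
STORE_FAST z → z=-4608. Stack: []
LOAD_FAST i → push 2. Stack: [2]
LOAD_CONST → push 1. Stack: [2, 1]
BINARY_OP + → 2 + 1 = 3. Stack: [3]
STORE_FAST i → i=3. Stack: []
LOAD_FAST i → push 3. Stack: [3]
LOAD_CONST → push 4. Stack: [3, 4]
COMPARE_OP bool(<) → 3 vs 4 = True. Stack: [True]
POP_JUMP_IF_FALSE → pop True; no jump. Stack: []
LOAD_FAST z → push -4608. Stack: [-4608]
LOAD_CONST → push 4. Stack: [-4608, 4]
BINARY_OP * → -4608 * 4 = -18432. Stack: [-18432]
STORE_FAST z → z=-18432. Stack: []
LOAD_FAST i → push 3. Stack: [3]
LOAD_CONST → push 1. Stack: [3, 1]
BINARY_OP + → 3 + 1 = 4. Stack: [4]
STORE_FAST i → i=4. Stack: []
LOAD_FAST i → push 4. Stack: [4]
LOAD_CONST → push 4. Stack: [4, 4]
COMPARE_OP bool(<) → 4 vs 4 = False. Stack: [False]
POP_JUMP_IF_FALSE → pop False; jump. Stack: []
LOAD_FAST z → push -18432. Stack: [-18432]
RETURN_VALUE → return -18432.

-18432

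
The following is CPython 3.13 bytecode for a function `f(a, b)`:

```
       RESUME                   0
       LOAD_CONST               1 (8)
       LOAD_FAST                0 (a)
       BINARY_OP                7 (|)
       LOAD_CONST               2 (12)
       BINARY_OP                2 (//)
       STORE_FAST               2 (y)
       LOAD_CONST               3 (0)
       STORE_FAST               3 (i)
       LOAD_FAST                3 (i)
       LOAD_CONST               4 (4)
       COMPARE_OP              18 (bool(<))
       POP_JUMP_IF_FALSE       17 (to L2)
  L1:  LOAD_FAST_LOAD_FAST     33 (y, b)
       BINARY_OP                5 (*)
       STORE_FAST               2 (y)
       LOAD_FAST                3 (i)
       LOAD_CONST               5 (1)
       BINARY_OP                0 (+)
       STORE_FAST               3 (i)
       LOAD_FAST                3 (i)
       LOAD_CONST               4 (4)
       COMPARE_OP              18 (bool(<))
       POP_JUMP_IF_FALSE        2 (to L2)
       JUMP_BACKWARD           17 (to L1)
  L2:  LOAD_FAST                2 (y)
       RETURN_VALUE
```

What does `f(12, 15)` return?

50625

LOAD_CONST → push 8. Stack: [8]
LOAD_FAST a → push 12. Stack: [8, 12]
BINARY_OP | → 8 | 12 = 12. Stack: [12]
LOAD_CONST → push 12. Stack: [12, 12]
BINARY_OP // → 12 // 12 = 1. Stack: [1]
STORE_FAST y → y=1. Stack: []
LOAD_CONST → push 0. Stack: [0]
STORE_FAST i → i=0. Stack: []
LOAD_FAST i → push 0. Stack: [0]
LOAD_CONST → push 4. Stack: [0, 4]
COMPARE_OP bool(<) → 0 vs 4 = True. Stack: [True]
POP_JUMP_IF_FALSE → pop True; no jump. Stack: []
LOAD_FAST_LOAD_FAST y,b → push 1,15. Stack: [1, 15]
BINARY_OP * → 1 * 15 = 15. Stack: [15]
STORE_FAST y → y=15. Stack: []
LOAD_FAST i → push 0. Stack: [0]
LOAD_CONST → push 1. Stack: [0, 1]
BINARY_OP + → 0 + 1 = 1. Stack: [1]
STORE_FAST i → i=1. Stack: []
LOAD_FAST i → push 1. Stack: [1]
LOAD_CONST → push 4. Stack: [1, 4]
COMPARE_OP bool(<) → 1 vs 4 = True. Stack: [True]
POP_JUMP_IF_FALSE → pop True; no jump. Stack: []
LOAD_FAST_LOAD_FAST y,b → push 15,15. Stack: [15, 15]
BINARY_OP * → 15 * 15 = 225. Stack: [225]
STORE_FAST y → y=225. Stack: []
LOAD_FAST i → push 1. Stack: [1]
LOAD_CONST → push 1. Stack: [1, 1]
BINARY_OP + → 1 + 1 = 2. Stack: [2]
STORE_FAST i → i=2. Stack: []
LOAD_FAST i → push 2. Stack: [2]
LOAD_CONST → push 4. Stack: [2, 4]
COMPARE_OP bool(<) → 2 vs 4 = True. Stack: [True]
POP_JUMP_IF_FALSE → pop True; no jump. Stack: []
LOAD_FAST_LOAD_FAST y,b → push 225,15. Stack: [225, 15]
BINARY_OP * → 225 * 15 = 3375. Stack: [3375]
STORE_FAST y → y=3375. Stack: []
LOAD_FAST i → push 2. Stack: [2]
LOAD_CONST → push 1. Stack: [2, 1]
BINARY_OP + → 2 + 1 = 3. Stack: [3]
STORE_FAST i → i=3. Stack: []
LOAD_FAST i → push 3. Stack: [3]
LOAD_CONST → push 4. Stack: [3, 4]
COMPARE_OP bool(<) → 3 vs 4 = True. Stack: [True]
POP_JUMP_IF_FALSE → pop True; no jump. Stack: []
LOAD_FAST_LOAD_FAST y,b → push 3375,15. Stack: [3375, 15]
BINARY_OP * → 3375 * 15 = 50625. Stack: [50625]
STORE_FAST y → y=50625. Stack: []
LOAD_FAST i → push 3. Stack: [3]
LOAD_CONST → push 1. Stack: [3, 1]
BINARY_OP + → 3 + 1 = 4. Stack: [4]
STORE_FAST i → i=4. Stack: []
LOAD_FAST i → push 4. Stack: [4]
LOAD_CONST → push 4. Stack: [4, 4]
COMPARE_OP bool(<) → 4 vs 4 = False. Stack: [False]
POP_JUMP_IF_FALSE → pop False; jump. Stack: []
LOAD_FAST y → push 50625. Stack: [50625]
RETURN_VALUE → return 50625.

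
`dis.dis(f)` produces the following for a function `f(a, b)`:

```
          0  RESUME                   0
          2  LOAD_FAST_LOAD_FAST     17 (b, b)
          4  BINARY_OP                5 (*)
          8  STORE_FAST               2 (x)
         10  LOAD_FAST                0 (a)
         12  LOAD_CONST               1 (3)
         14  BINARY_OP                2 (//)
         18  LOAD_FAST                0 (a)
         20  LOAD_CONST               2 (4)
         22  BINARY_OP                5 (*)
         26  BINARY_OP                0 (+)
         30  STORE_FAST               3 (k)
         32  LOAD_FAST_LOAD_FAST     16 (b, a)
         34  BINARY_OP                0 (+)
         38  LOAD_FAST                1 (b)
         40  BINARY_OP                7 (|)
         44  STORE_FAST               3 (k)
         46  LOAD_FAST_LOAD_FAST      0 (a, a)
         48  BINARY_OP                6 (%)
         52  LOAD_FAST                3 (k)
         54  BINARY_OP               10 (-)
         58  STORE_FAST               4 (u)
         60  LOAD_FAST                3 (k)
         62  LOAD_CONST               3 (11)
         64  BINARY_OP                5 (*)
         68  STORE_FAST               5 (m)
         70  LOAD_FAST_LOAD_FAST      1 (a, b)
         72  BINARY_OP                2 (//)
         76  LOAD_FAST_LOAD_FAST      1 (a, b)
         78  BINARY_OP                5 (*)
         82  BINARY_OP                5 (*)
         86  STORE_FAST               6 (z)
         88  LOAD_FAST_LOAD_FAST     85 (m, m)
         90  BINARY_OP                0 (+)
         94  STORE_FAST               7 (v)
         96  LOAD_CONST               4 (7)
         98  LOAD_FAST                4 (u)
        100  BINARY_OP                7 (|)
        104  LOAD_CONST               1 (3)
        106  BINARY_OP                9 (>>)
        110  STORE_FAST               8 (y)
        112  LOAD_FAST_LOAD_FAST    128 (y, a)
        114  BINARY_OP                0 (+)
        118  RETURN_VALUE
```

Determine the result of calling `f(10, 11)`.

LOAD_FAST_LOAD_FAST b,b → push 11,11. Stack: [11, 11]
BINARY_OP * → 11 * 11 = 121. Stack: [121]
STORE_FAST x → x=121. Stack: []
LOAD_FAST a → push 10. Stack: [10]
LOAD_CONST → push 3. Stack: [10, 3]
BINARY_OP // → 10 // 3 = 3. Stack: [3]
LOAD_FAST a → push 10. Stack: [3, 10]
LOAD_CONST → push 4. Stack: [3, 10, 4]
BINARY_OP * → 10 * 4 = 40. Stack: [3, 40]
BINARY_OP + → 3 + 40 = 43. Stack: [43]
STORE_FAST k → k=43. Stack: []
LOAD_FAST_LOAD_FAST b,a → push 11,10. Stack: [11, 10]
BINARY_OP + → 11 + 10 = 21. Stack: [21]
LOAD_FAST b → push 11. Stack: [21, 11]
BINARY_OP | → 21 | 11 = 31. Stack: [31]
STORE_FAST k → k=31. Stack: []
LOAD_FAST_LOAD_FAST a,a → push 10,10. Stack: [10, 10]
BINARY_OP % → 10 % 10 = 0. Stack: [0]
LOAD_FAST k → push 31. Stack: [0, 31]
BINARY_OP - → 0 - 31 = -31. Stack: [-31]
STORE_FAST u → u=-31. Stack: []
LOAD_FAST k → push 31. Stack: [31]
LOAD_CONST → push 11. Stack: [31, 11]
BINARY_OP * → 31 * 11 = 341. Stack: [341]
STORE_FAST m → m=341. Stack: []
LOAD_FAST_LOAD_FAST a,b → push 10,11. Stack: [10, 11]
BINARY_OP // → 10 // 11 = 0. Stack: [0]
LOAD_FAST_LOAD_FAST a,b → push 10,11. Stack: [0, 10, 11]
BINARY_OP * → 10 * 11 = 110. Stack: [0, 110]
BINARY_OP * → 0 * 110 = 0. Stack: [0]
STORE_FAST z → z=0. Stack: []
LOAD_FAST_LOAD_FAST m,m → push 341,341. Stack: [341, 341]
BINARY_OP + → 341 + 341 = 682. Stack: [682]
STORE_FAST v → v=682. Stack: []
LOAD_CONST → push 7. Stack: [7]
LOAD_FAST u → push -31. Stack: [7, -31]
BINARY_OP | → 7 | -31 = -25. Stack: [-25]
LOAD_CONST → push 3. Stack: [-25, 3]
BINARY_OP >> → -25 >> 3 = -4. Stack: [-4]
STORE_FAST y → y=-4. Stack: []
LOAD_FAST_LOAD_FAST y,a → push -4,10. Stack: [-4, 10]
BINARY_OP + → -4 + 10 = 6. Stack: [6]
RETURN_VALUE → return 6.

6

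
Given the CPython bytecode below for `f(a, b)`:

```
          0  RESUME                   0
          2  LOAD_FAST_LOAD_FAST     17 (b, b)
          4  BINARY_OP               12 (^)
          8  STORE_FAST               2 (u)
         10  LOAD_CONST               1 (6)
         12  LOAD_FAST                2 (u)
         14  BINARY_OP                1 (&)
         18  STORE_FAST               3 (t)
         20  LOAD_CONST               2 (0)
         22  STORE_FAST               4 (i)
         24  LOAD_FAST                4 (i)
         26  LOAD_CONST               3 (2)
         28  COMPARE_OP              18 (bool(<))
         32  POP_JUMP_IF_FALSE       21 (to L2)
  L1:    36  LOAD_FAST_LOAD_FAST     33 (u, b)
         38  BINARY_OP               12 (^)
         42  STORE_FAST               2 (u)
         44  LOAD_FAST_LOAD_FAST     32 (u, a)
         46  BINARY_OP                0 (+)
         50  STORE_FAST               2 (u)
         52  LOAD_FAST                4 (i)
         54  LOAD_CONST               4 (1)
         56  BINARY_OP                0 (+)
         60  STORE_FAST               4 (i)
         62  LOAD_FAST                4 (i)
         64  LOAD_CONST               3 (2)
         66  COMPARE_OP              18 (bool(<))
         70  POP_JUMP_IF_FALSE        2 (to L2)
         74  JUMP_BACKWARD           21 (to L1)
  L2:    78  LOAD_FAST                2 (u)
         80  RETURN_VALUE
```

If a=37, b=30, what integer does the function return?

130

LOAD_FAST_LOAD_FAST b,b → push 30,30. Stack: [30, 30]
BINARY_OP ^ → 30 ^ 30 = 0. Stack: [0]
STORE_FAST u → u=0. Stack: []
LOAD_CONST → push 6. Stack: [6]
LOAD_FAST u → push 0. Stack: [6, 0]
BINARY_OP & → 6 & 0 = 0. Stack: [0]
STORE_FAST t → t=0. Stack: []
LOAD_CONST → push 0. Stack: [0]
STORE_FAST i → i=0. Stack: []
LOAD_FAST i → push 0. Stack: [0]
LOAD_CONST → push 2. Stack: [0, 2]
COMPARE_OP bool(<) → 0 vs 2 = True. Stack: [True]
POP_JUMP_IF_FALSE → pop True; no jump. Stack: []
LOAD_FAST_LOAD_FAST u,b → push 0,30. Stack: [0, 30]
BINARY_OP ^ → 0 ^ 30 = 30. Stack: [30]
STORE_FAST u → u=30. Stack: []
LOAD_FAST_LOAD_FAST u,a → push 30,37. Stack: [30, 37]
BINARY_OP + → 30 + 37 = 67. Stack: [67]
STORE_FAST u → u=67. Stack: []
LOAD_FAST i → push 0. Stack: [0]
LOAD_CONST → push 1. Stack: [0, 1]
BINARY_OP + → 0 + 1 = 1. Stack: [1]
STORE_FAST i → i=1. Stack: []
LOAD_FAST i → push 1. Stack: [1]
LOAD_CONST → push 2. Stack: [1, 2]
COMPARE_OP bool(<) → 1 vs 2 = True. Stack: [True]
POP_JUMP_IF_FALSE → pop True; no jump. Stack: []
LOAD_FAST_LOAD_FAST u,b → push 67,30. Stack: [67, 30]
BINARY_OP ^ → 67 ^ 30 = 93. Stack: [93]
STORE_FAST u → u=93. Stack: []
LOAD_FAST_LOAD_FAST u,a → push 93,37. Stack: [93, 37]
BINARY_OP + → 93 + 37 = 130. Stack: [130]
STORE_FAST u → u=130. Stack: []
LOAD_FAST i → push 1. Stack: [1]
LOAD_CONST → push 1. Stack: [1, 1]
BINARY_OP + → 1 + 1 = 2. Stack: [2]
STORE_FAST i → i=2. Stack: []
LOAD_FAST i → push 2. Stack: [2]
LOAD_CONST → push 2. Stack: [2, 2]
COMPARE_OP bool(<) → 2 vs 2 = False. Stack: [False]
POP_JUMP_IF_FALSE → pop False; jump. Stack: []
LOAD_FAST u → push 130. Stack: [130]
RETURN_VALUE → return 130.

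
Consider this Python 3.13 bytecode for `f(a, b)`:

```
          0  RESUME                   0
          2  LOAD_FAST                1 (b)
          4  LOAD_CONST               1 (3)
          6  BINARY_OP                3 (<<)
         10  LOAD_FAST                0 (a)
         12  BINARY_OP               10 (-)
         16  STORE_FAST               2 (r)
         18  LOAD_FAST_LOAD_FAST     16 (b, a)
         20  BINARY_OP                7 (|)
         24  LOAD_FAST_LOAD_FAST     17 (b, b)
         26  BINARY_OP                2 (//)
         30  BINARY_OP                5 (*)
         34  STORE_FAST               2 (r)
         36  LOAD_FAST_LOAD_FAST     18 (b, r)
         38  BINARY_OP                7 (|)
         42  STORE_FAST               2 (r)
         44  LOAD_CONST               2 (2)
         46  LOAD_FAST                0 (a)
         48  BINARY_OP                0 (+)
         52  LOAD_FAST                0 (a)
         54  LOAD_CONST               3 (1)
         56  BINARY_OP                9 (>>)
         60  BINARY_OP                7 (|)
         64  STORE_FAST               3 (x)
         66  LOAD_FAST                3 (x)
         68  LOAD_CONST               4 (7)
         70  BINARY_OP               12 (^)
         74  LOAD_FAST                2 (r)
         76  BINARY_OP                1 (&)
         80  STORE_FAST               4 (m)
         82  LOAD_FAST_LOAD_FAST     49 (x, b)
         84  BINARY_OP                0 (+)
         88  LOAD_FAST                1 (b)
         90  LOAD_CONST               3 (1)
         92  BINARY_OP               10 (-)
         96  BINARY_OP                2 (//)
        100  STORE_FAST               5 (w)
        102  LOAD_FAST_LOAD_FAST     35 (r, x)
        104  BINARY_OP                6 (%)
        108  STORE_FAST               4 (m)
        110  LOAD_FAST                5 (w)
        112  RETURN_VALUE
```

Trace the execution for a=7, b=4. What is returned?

5

LOAD_FAST b → push 4. Stack: [4]
LOAD_CONST → push 3. Stack: [4, 3]
BINARY_OP << → 4 << 3 = 32. Stack: [32]
LOAD_FAST a → push 7. Stack: [32, 7]
BINARY_OP - → 32 - 7 = 25. Stack: [25]
STORE_FAST r → r=25. Stack: []
LOAD_FAST_LOAD_FAST b,a → push 4,7. Stack: [4, 7]
BINARY_OP | → 4 | 7 = 7. Stack: [7]
LOAD_FAST_LOAD_FAST b,b → push 4,4. Stack: [7, 4, 4]
BINARY_OP // → 4 // 4 = 1. Stack: [7, 1]
BINARY_OP * → 7 * 1 = 7. Stack: [7]
STORE_FAST r → r=7. Stack: []
LOAD_FAST_LOAD_FAST b,r → push 4,7. Stack: [4, 7]
BINARY_OP | → 4 | 7 = 7. Stack: [7]
STORE_FAST r → r=7. Stack: []
LOAD_CONST → push 2. Stack: [2]
LOAD_FAST a → push 7. Stack: [2, 7]
BINARY_OP + → 2 + 7 = 9. Stack: [9]
LOAD_FAST a → push 7. Stack: [9, 7]
LOAD_CONST → push 1. Stack: [9, 7, 1]
BINARY_OP >> → 7 >> 1 = 3. Stack: [9, 3]
BINARY_OP | → 9 | 3 = 11. Stack: [11]
STORE_FAST x → x=11. Stack: []
LOAD_FAST x → push 11. Stack: [11]
LOAD_CONST → push 7. Stack: [11, 7]
BINARY_OP ^ → 11 ^ 7 = 12. Stack: [12]
LOAD_FAST r → push 7. Stack: [12, 7]
BINARY_OP & → 12 & 7 = 4. Stack: [4]
STORE_FAST m → m=4. Stack: []
LOAD_FAST_LOAD_FAST x,b → push 11,4. Stack: [11, 4]
BINARY_OP + → 11 + 4 = 15. Stack: [15]
LOAD_FAST b → push 4. Stack: [15, 4]
LOAD_CONST → push 1. Stack: [15, 4, 1]
BINARY_OP - → 4 - 1 = 3. Stack: [15, 3]
BINARY_OP // → 15 // 3 = 5. Stack: [5]
STORE_FAST w → w=5. Stack: []
LOAD_FAST_LOAD_FAST r,x → push 7,11. Stack: [7, 11]
BINARY_OP % → 7 % 11 = 7. Stack: [7]
STORE_FAST m → m=7. Stack: []
LOAD_FAST w → push 5. Stack: [5]
RETURN_VALUE → return 5.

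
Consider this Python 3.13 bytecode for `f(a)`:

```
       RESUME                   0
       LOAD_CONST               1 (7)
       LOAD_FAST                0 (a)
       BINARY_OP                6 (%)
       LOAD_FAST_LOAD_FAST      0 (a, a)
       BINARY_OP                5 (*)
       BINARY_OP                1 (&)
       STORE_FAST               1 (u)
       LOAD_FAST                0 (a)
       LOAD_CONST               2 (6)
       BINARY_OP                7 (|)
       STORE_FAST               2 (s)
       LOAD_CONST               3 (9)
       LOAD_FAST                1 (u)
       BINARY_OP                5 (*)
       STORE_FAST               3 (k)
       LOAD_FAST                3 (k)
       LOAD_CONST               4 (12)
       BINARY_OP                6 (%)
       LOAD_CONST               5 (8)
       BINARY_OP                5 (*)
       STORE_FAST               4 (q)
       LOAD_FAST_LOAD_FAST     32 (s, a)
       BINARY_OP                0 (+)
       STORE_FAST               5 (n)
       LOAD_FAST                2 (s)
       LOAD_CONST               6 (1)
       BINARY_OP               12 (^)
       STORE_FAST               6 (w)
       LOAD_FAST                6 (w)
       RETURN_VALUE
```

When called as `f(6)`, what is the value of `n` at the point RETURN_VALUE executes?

12

LOAD_CONST → push 7. Stack: [7]
LOAD_FAST a → push 6. Stack: [7, 6]
BINARY_OP % → 7 % 6 = 1. Stack: [1]
LOAD_FAST_LOAD_FAST a,a → push 6,6. Stack: [1, 6, 6]
BINARY_OP * → 6 * 6 = 36. Stack: [1, 36]
BINARY_OP & → 1 & 36 = 0. Stack: [0]
STORE_FAST u → u=0. Stack: []
LOAD_FAST a → push 6. Stack: [6]
LOAD_CONST → push 6. Stack: [6, 6]
BINARY_OP | → 6 | 6 = 6. Stack: [6]
STORE_FAST s → s=6. Stack: []
LOAD_CONST → push 9. Stack: [9]
LOAD_FAST u → push 0. Stack: [9, 0]
BINARY_OP * → 9 * 0 = 0. Stack: [0]
STORE_FAST k → k=0. Stack: []
LOAD_FAST k → push 0. Stack: [0]
LOAD_CONST → push 12. Stack: [0, 12]
BINARY_OP % → 0 % 12 = 0. Stack: [0]
LOAD_CONST → push 8. Stack: [0, 8]
BINARY_OP * → 0 * 8 = 0. Stack: [0]
STORE_FAST q → q=0. Stack: []
LOAD_FAST_LOAD_FAST s,a → push 6,6. Stack: [6, 6]
BINARY_OP + → 6 + 6 = 12. Stack: [12]
STORE_FAST n → n=12. Stack: []
LOAD_FAST s → push 6. Stack: [6]
LOAD_CONST → push 1. Stack: [6, 1]
BINARY_OP ^ → 6 ^ 1 = 7. Stack: [7]
STORE_FAST w → w=7. Stack: []
LOAD_FAST w → push 7. Stack: [7]
RETURN_VALUE → return 7.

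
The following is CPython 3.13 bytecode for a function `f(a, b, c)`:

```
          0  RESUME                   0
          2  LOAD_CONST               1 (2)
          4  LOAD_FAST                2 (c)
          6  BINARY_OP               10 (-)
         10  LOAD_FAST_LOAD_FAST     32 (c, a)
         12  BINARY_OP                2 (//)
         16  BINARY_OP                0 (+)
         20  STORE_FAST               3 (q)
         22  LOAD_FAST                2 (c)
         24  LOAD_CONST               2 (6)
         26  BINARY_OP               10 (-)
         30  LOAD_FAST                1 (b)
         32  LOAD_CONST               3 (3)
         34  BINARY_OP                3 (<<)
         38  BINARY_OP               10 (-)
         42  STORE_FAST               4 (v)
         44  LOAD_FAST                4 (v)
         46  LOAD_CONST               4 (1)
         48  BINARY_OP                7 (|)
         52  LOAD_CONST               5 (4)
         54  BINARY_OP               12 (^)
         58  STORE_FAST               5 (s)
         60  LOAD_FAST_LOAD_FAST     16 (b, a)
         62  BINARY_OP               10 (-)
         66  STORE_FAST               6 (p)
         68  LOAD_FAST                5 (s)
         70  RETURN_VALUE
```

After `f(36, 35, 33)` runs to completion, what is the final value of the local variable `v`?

LOAD_CONST → push 2. Stack: [2]
LOAD_FAST c → push 33. Stack: [2, 33]
BINARY_OP - → 2 - 33 = -31. Stack: [-31]
LOAD_FAST_LOAD_FAST c,a → push 33,36. Stack: [-31, 33, 36]
BINARY_OP // → 33 // 36 = 0. Stack: [-31, 0]
BINARY_OP + → -31 + 0 = -31. Stack: [-31]
STORE_FAST q → q=-31. Stack: []
LOAD_FAST c → push 33. Stack: [33]
LOAD_CONST → push 6. Stack: [33, 6]
BINARY_OP - → 33 - 6 = 27. Stack: [27]
LOAD_FAST b → push 35. Stack: [27, 35]
LOAD_CONST → push 3. Stack: [27, 35, 3]
BINARY_OP << → 35 << 3 = 280. Stack: [27, 280]
BINARY_OP - → 27 - 280 = -253. Stack: [-253]
STORE_FAST v → v=-253. Stack: []
LOAD_FAST v → push -253. Stack: [-253]
LOAD_CONST → push 1. Stack: [-253, 1]
BINARY_OP | → -253 | 1 = -253. Stack: [-253]
LOAD_CONST → push 4. Stack: [-253, 4]
BINARY_OP ^ → -253 ^ 4 = -249. Stack: [-249]
STORE_FAST s → s=-249. Stack: []
LOAD_FAST_LOAD_FAST b,a → push 35,36. Stack: [35, 36]
BINARY_OP - → 35 - 36 = -1. Stack: [-1]
STORE_FAST p → p=-1. Stack: []
LOAD_FAST s → push -249. Stack: [-249]
RETURN_VALUE → return -249.

-253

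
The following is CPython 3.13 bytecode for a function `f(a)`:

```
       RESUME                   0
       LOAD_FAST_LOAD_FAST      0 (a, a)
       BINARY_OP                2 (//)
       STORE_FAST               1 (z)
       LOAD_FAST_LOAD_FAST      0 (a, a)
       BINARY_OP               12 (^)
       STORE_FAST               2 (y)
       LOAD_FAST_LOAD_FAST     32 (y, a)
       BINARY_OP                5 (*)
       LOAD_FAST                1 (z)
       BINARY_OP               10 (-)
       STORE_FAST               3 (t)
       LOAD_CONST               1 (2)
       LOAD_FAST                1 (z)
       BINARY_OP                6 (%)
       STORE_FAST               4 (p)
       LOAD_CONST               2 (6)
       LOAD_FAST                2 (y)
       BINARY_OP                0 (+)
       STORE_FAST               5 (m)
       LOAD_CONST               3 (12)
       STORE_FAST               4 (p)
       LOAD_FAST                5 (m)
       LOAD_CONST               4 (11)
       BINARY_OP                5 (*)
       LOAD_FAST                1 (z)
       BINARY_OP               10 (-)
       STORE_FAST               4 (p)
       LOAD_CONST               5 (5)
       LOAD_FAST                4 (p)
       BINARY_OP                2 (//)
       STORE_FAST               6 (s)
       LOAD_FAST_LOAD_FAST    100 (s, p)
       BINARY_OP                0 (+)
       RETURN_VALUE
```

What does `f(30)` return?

LOAD_FAST_LOAD_FAST a,a → push 30,30. Stack: [30, 30]
BINARY_OP // → 30 // 30 = 1. Stack: [1]
STORE_FAST z → z=1. Stack: []
LOAD_FAST_LOAD_FAST a,a → push 30,30. Stack: [30, 30]
BINARY_OP ^ → 30 ^ 30 = 0. Stack: [0]
STORE_FAST y → y=0. Stack: []
LOAD_FAST_LOAD_FAST y,a → push 0,30. Stack: [0, 30]
BINARY_OP * → 0 * 30 = 0. Stack: [0]
LOAD_FAST z → push 1. Stack: [0, 1]
BINARY_OP - → 0 - 1 = -1. Stack: [-1]
STORE_FAST t → t=-1. Stack: []
LOAD_CONST → push 2. Stack: [2]
LOAD_FAST z → push 1. Stack: [2, 1]
BINARY_OP % → 2 % 1 = 0. Stack: [0]
STORE_FAST p → p=0. Stack: []
LOAD_CONST → push 6. Stack: [6]
LOAD_FAST y → push 0. Stack: [6, 0]
BINARY_OP + → 6 + 0 = 6. Stack: [6]
STORE_FAST m → m=6. Stack: []
LOAD_CONST → push 12. Stack: [12]
STORE_FAST p → p=12. Stack: []
LOAD_FAST m → push 6. Stack: [6]
LOAD_CONST → push 11. Stack: [6, 11]
BINARY_OP * → 6 * 11 = 66. Stack: [66]
LOAD_FAST z → push 1. Stack: [66, 1]
BINARY_OP - → 66 - 1 = 65. Stack: [65]
STORE_FAST p → p=65. Stack: []
LOAD_CONST → push 5. Stack: [5]
LOAD_FAST p → push 65. Stack: [5, 65]
BINARY_OP // → 5 // 65 = 0. Stack: [0]
STORE_FAST s → s=0. Stack: []
LOAD_FAST_LOAD_FAST s,p → push 0,65. Stack: [0, 65]
BINARY_OP + → 0 + 65 = 65. Stack: [65]
RETURN_VALUE → return 65.

65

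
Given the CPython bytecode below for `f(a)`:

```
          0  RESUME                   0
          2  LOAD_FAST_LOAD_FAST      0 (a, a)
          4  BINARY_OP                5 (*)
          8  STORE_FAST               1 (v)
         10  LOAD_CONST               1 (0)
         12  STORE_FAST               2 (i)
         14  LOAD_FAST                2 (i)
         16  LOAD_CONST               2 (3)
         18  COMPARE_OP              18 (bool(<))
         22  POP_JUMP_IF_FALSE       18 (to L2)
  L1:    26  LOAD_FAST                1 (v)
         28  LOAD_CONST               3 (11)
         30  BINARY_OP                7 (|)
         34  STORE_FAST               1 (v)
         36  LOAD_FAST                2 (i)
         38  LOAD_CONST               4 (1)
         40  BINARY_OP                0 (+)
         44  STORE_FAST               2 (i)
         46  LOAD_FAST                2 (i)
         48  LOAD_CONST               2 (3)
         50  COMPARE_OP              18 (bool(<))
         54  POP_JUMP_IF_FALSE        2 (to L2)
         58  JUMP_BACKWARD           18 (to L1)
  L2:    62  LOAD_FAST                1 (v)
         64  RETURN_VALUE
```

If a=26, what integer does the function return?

687

LOAD_FAST_LOAD_FAST a,a → push 26,26. Stack: [26, 26]
BINARY_OP * → 26 * 26 = 676. Stack: [676]
STORE_FAST v → v=676. Stack: []
LOAD_CONST → push 0. Stack: [0]
STORE_FAST i → i=0. Stack: []
LOAD_FAST i → push 0. Stack: [0]
LOAD_CONST → push 3. Stack: [0, 3]
COMPARE_OP bool(<) → 0 vs 3 = True. Stack: [True]
POP_JUMP_IF_FALSE → pop True; no jump. Stack: []
LOAD_FAST v → push 676. Stack: [676]
LOAD_CONST → push 11. Stack: [676, 11]
BINARY_OP | → 676 | 11 = 687. Stack: [687]
STORE_FAST v → v=687. Stack: []
LOAD_FAST i → push 0. Stack: [0]
LOAD_CONST → push 1. Stack: [0, 1]
BINARY_OP + → 0 + 1 = 1. Stack: [1]
STORE_FAST i → i=1. Stack: []
LOAD_FAST i → push 1. Stack: [1]
LOAD_CONST → push 3. Stack: [1, 3]
COMPARE_OP bool(<) → 1 vs 3 = True. Stack: [True]
POP_JUMP_IF_FALSE → pop True; no jump. Stack: []
LOAD_FAST v → push 687. Stack: [687]
LOAD_CONST → push 11. Stack: [687, 11]
BINARY_OP | → 687 | 11 = 687. Stack: [687]
STORE_FAST v → v=687. Stack: []
LOAD_FAST i → push 1. Stack: [1]
LOAD_CONST → push 1. Stack: [1, 1]
BINARY_OP + → 1 + 1 = 2. Stack: [2]
STORE_FAST i → i=2. Stack: []
LOAD_FAST i → push 2. Stack: [2]
LOAD_CONST → push 3. Stack: [2, 3]
COMPARE_OP bool(<) → 2 vs 3 = True. Stack: [True]
POP_JUMP_IF_FALSE → pop True; no jump. Stack: []
LOAD_FAST v → push 687. Stack: [687]
LOAD_CONST → push 11. Stack: [687, 11]
BINARY_OP | → 687 | 11 = 687. Stack: [687]
STORE_FAST v → v=687. Stack: []
LOAD_FAST i → push 2. Stack: [2]
LOAD_CONST → push 1. Stack: [2, 1]
BINARY_OP + → 2 + 1 = 3. Stack: [3]
STORE_FAST i → i=3. Stack: []
LOAD_FAST i → push 3. Stack: [3]
LOAD_CONST → push 3. Stack: [3, 3]
COMPARE_OP bool(<) → 3 vs 3 = False. Stack: [False]
POP_JUMP_IF_FALSE → pop False; jump. Stack: []
LOAD_FAST v → push 687. Stack: [687]
RETURN_VALUE → return 687.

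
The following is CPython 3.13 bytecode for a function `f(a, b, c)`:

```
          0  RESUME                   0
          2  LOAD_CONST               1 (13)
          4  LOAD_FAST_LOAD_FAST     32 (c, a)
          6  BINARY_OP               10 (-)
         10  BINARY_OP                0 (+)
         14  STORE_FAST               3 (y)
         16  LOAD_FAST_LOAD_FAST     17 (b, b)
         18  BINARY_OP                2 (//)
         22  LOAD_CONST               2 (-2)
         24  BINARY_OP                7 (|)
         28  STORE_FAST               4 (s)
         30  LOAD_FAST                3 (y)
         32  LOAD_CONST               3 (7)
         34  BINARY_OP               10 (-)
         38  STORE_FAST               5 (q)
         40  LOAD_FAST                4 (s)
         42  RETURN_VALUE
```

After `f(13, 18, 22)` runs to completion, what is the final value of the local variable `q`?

LOAD_CONST → push 13. Stack: [13]
LOAD_FAST_LOAD_FAST c,a → push 22,13. Stack: [13, 22, 13]
BINARY_OP - → 22 - 13 = 9. Stack: [13, 9]
BINARY_OP + → 13 + 9 = 22. Stack: [22]
STORE_FAST y → y=22. Stack: []
LOAD_FAST_LOAD_FAST b,b → push 18,18. Stack: [18, 18]
BINARY_OP // → 18 // 18 = 1. Stack: [1]
LOAD_CONST → push -2. Stack: [1, -2]
BINARY_OP | → 1 | -2 = -1. Stack: [-1]
STORE_FAST s → s=-1. Stack: []
LOAD_FAST y → push 22. Stack: [22]
LOAD_CONST → push 7. Stack: [22, 7]
BINARY_OP - → 22 - 7 = 15. Stack: [15]
STORE_FAST q → q=15. Stack: []
LOAD_FAST s → push -1. Stack: [-1]
RETURN_VALUE → return -1.

15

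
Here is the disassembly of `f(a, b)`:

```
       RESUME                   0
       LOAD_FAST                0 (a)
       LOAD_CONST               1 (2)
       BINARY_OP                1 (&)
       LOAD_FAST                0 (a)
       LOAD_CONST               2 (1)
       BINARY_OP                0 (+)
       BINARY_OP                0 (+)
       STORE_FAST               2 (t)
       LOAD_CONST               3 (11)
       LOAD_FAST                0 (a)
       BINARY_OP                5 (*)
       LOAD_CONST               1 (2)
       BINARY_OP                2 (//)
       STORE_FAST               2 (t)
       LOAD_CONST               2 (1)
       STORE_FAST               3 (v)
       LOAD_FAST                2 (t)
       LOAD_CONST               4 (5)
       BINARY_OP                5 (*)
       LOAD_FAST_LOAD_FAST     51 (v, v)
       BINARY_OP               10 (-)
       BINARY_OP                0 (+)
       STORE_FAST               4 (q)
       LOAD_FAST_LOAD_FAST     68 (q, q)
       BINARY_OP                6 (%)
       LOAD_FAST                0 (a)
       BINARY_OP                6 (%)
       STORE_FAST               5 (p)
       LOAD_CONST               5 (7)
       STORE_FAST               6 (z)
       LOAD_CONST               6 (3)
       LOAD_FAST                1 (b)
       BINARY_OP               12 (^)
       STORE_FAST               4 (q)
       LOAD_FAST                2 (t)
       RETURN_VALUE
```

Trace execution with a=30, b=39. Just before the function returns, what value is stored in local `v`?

1

LOAD_FAST a → push 30. Stack: [30]
LOAD_CONST → push 2. Stack: [30, 2]
BINARY_OP & → 30 & 2 = 2. Stack: [2]
LOAD_FAST a → push 30. Stack: [2, 30]
LOAD_CONST → push 1. Stack: [2, 30, 1]
BINARY_OP + → 30 + 1 = 31. Stack: [2, 31]
BINARY_OP + → 2 + 31 = 33. Stack: [33]
STORE_FAST t → t=33. Stack: []
LOAD_CONST → push 11. Stack: [11]
LOAD_FAST a → push 30. Stack: [11, 30]
BINARY_OP * → 11 * 30 = 330. Stack: [330]
LOAD_CONST → push 2. Stack: [330, 2]
BINARY_OP // → 330 // 2 = 165. Stack: [165]
STORE_FAST t → t=165. Stack: []
LOAD_CONST → push 1. Stack: [1]
STORE_FAST v → v=1. Stack: []
LOAD_FAST t → push 165. Stack: [165]
LOAD_CONST → push 5. Stack: [165, 5]
BINARY_OP * → 165 * 5 = 825. Stack: [825]
LOAD_FAST_LOAD_FAST v,v → push 1,1. Stack: [825, 1, 1]
BINARY_OP - → 1 - 1 = 0. Stack: [825, 0]
BINARY_OP + → 825 + 0 = 825. Stack: [825]
STORE_FAST q → q=825. Stack: []
LOAD_FAST_LOAD_FAST q,q → push 825,825. Stack: [825, 825]
BINARY_OP % → 825 % 825 = 0. Stack: [0]
LOAD_FAST a → push 30. Stack: [0, 30]
BINARY_OP % → 0 % 30 = 0. Stack: [0]
STORE_FAST p → p=0. Stack: []
LOAD_CONST → push 7. Stack: [7]
STORE_FAST z → z=7. Stack: []
LOAD_CONST → push 3. Stack: [3]
LOAD_FAST b → push 39. Stack: [3, 39]
BINARY_OP ^ → 3 ^ 39 = 36. Stack: [36]
STORE_FAST q → q=36. Stack: []
LOAD_FAST t → push 165. Stack: [165]
RETURN_VALUE → return 165.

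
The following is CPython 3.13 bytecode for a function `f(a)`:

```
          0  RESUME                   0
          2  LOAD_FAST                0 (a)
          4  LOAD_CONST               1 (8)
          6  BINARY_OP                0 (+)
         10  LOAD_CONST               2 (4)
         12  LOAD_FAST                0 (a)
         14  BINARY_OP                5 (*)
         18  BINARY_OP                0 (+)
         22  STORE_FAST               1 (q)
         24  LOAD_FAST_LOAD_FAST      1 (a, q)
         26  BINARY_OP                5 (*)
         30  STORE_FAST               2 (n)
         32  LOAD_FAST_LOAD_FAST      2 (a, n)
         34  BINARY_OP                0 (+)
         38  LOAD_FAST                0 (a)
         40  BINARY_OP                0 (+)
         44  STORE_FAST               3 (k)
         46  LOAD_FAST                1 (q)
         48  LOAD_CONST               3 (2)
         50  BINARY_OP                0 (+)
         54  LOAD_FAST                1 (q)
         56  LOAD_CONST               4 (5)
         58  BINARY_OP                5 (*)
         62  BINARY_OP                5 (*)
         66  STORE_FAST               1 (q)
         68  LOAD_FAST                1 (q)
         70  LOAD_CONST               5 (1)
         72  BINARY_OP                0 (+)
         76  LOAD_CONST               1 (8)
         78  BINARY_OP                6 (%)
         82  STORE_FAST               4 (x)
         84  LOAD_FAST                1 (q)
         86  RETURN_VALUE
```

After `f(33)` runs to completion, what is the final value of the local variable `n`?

LOAD_FAST a → push 33. Stack: [33]
LOAD_CONST → push 8. Stack: [33, 8]
BINARY_OP + → 33 + 8 = 41. Stack: [41]
LOAD_CONST → push 4. Stack: [41, 4]
LOAD_FAST a → push 33. Stack: [41, 4, 33]
BINARY_OP * → 4 * 33 = 132. Stack: [41, 132]
BINARY_OP + → 41 + 132 = 173. Stack: [173]
STORE_FAST q → q=173. Stack: []
LOAD_FAST_LOAD_FAST a,q → push 33,173. Stack: [33, 173]
BINARY_OP * → 33 * 173 = 5709. Stack: [5709]
STORE_FAST n → n=5709. Stack: []
LOAD_FAST_LOAD_FAST a,n → push 33,5709. Stack: [33, 5709]
BINARY_OP + → 33 + 5709 = 5742. Stack: [5742]
LOAD_FAST a → push 33. Stack: [5742, 33]
BINARY_OP + → 5742 + 33 = 5775. Stack: [5775]
STORE_FAST k → k=5775. Stack: []
LOAD_FAST q → push 173. Stack: [173]
LOAD_CONST → push 2. Stack: [173, 2]
BINARY_OP + → 173 + 2 = 175. Stack: [175]
LOAD_FAST q → push 173. Stack: [175, 173]
LOAD_CONST → push 5. Stack: [175, 173, 5]
BINARY_OP * → 173 * 5 = 865. Stack: [175, 865]
BINARY_OP * → 175 * 865 = 151375. Stack: [151375]
STORE_FAST q → q=151375. Stack: []
LOAD_FAST q → push 151375. Stack: [151375]
LOAD_CONST → push 1. Stack: [151375, 1]
BINARY_OP + → 151375 + 1 = 151376. Stack: [151376]
LOAD_CONST → push 8. Stack: [151376, 8]
BINARY_OP % → 151376 % 8 = 0. Stack: [0]
STORE_FAST x → x=0. Stack: []
LOAD_FAST q → push 151375. Stack: [151375]
RETURN_VALUE → return 151375.

5709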